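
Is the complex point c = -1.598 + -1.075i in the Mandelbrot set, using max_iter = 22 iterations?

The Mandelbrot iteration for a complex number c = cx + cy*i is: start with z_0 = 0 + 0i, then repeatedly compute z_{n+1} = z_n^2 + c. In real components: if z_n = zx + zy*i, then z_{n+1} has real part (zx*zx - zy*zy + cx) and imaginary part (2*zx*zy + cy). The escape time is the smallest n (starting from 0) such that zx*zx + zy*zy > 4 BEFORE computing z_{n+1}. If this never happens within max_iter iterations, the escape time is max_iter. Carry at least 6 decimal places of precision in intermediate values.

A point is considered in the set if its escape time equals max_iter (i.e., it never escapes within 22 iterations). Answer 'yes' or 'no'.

z_0 = 0 + 0i, c = -1.5980 + -1.0750i
Iter 1: z = -1.5980 + -1.0750i, |z|^2 = 3.7092
Iter 2: z = -0.2000 + 2.3607i, |z|^2 = 5.6129
Escaped at iteration 2

Answer: no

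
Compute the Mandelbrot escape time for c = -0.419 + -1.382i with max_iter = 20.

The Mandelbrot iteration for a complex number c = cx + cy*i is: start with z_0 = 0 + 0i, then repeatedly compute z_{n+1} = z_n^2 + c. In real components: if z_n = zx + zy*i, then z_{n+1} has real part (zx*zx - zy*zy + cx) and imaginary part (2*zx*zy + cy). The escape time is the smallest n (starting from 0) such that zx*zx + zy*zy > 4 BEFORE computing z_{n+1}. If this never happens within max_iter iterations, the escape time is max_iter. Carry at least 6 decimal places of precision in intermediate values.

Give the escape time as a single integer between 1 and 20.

z_0 = 0 + 0i, c = -0.4190 + -1.3820i
Iter 1: z = -0.4190 + -1.3820i, |z|^2 = 2.0855
Iter 2: z = -2.1534 + -0.2239i, |z|^2 = 4.6871
Escaped at iteration 2

Answer: 2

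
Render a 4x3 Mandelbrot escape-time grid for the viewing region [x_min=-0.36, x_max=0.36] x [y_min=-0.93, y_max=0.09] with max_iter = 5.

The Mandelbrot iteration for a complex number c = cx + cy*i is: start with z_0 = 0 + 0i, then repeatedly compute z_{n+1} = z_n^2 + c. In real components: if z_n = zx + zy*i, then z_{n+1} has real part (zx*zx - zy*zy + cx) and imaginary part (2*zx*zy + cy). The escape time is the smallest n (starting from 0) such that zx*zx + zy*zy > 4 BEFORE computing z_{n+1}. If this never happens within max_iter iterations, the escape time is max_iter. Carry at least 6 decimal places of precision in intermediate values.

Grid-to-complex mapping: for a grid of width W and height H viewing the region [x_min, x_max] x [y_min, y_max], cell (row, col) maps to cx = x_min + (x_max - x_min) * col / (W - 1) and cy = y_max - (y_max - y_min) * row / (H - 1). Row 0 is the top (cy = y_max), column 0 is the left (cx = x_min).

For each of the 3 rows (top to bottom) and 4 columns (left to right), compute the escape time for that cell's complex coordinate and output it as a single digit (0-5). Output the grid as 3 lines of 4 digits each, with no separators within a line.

Answer: 5555
5555
5553

Derivation:
(row=0, col=0): c = -0.3600 + 0.0900i → escape time 5
(row=0, col=1): c = -0.1200 + 0.0900i → escape time 5
(row=0, col=2): c = 0.1200 + 0.0900i → escape time 5
(row=0, col=3): c = 0.3600 + 0.0900i → escape time 5
(row=1, col=0): c = -0.3600 + -0.4200i → escape time 5
(row=1, col=1): c = -0.1200 + -0.4200i → escape time 5
(row=1, col=2): c = 0.1200 + -0.4200i → escape time 5
(row=1, col=3): c = 0.3600 + -0.4200i → escape time 5
(row=2, col=0): c = -0.3600 + -0.9300i → escape time 5
(row=2, col=1): c = -0.1200 + -0.9300i → escape time 5
(row=2, col=2): c = 0.1200 + -0.9300i → escape time 5
(row=2, col=3): c = 0.3600 + -0.9300i → escape time 3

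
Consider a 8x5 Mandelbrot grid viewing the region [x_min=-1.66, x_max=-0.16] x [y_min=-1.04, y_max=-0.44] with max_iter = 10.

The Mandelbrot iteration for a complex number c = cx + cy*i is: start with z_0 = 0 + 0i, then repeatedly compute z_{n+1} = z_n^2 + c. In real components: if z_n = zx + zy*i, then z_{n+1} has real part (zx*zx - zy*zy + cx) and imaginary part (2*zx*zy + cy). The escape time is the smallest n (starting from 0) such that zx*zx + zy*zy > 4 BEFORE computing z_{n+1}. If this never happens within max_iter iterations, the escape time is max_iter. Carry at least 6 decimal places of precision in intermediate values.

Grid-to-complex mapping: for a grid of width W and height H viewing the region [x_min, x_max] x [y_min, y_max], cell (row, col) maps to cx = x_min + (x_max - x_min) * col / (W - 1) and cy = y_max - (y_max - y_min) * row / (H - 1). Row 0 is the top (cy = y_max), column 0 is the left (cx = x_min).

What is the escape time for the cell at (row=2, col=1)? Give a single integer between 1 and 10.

Answer: 3

Derivation:
z_0 = 0 + 0i, c = -1.4457 + -0.7400i
Iter 1: z = -1.4457 + -0.7400i, |z|^2 = 2.6377
Iter 2: z = 0.0968 + 1.3997i, |z|^2 = 1.9684
Iter 3: z = -3.3954 + -0.4691i, |z|^2 = 11.7487
Escaped at iteration 3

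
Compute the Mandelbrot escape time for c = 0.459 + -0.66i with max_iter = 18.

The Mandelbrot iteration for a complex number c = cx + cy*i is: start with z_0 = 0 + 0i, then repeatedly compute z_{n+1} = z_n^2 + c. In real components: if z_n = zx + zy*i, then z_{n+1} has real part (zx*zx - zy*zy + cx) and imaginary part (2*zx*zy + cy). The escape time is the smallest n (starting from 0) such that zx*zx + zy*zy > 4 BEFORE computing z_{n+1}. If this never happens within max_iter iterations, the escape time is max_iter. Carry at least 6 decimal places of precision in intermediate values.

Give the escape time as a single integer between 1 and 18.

z_0 = 0 + 0i, c = 0.4590 + -0.6600i
Iter 1: z = 0.4590 + -0.6600i, |z|^2 = 0.6463
Iter 2: z = 0.2341 + -1.2659i, |z|^2 = 1.6572
Iter 3: z = -1.0887 + -1.2526i, |z|^2 = 2.7543
Iter 4: z = 0.0751 + 2.0674i, |z|^2 = 4.2797
Escaped at iteration 4

Answer: 4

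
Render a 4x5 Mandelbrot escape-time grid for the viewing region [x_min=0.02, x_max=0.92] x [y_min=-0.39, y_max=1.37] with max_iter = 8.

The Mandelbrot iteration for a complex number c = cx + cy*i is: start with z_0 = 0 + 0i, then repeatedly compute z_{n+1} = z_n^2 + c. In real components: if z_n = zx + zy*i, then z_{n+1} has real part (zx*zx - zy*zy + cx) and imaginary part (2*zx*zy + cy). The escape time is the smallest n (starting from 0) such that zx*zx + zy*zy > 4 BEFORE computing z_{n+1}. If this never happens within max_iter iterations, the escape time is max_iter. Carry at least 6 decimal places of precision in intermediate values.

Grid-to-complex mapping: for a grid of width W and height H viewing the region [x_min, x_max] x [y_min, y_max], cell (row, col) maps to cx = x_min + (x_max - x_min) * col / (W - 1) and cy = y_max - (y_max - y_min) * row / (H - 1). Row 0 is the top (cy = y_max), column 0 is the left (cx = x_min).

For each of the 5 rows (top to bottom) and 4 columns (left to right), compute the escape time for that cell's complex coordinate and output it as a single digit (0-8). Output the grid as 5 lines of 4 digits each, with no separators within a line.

(row=0, col=0): c = 0.0200 + 1.3700i → escape time 2
(row=0, col=1): c = 0.3200 + 1.3700i → escape time 2
(row=0, col=2): c = 0.6200 + 1.3700i → escape time 2
(row=0, col=3): c = 0.9200 + 1.3700i → escape time 2
(row=1, col=0): c = 0.0200 + 0.9300i → escape time 6
(row=1, col=1): c = 0.3200 + 0.9300i → escape time 4
(row=1, col=2): c = 0.6200 + 0.9300i → escape time 2
(row=1, col=3): c = 0.9200 + 0.9300i → escape time 2
(row=2, col=0): c = 0.0200 + 0.4900i → escape time 8
(row=2, col=1): c = 0.3200 + 0.4900i → escape time 8
(row=2, col=2): c = 0.6200 + 0.4900i → escape time 3
(row=2, col=3): c = 0.9200 + 0.4900i → escape time 2
(row=3, col=0): c = 0.0200 + 0.0500i → escape time 8
(row=3, col=1): c = 0.3200 + 0.0500i → escape time 8
(row=3, col=2): c = 0.6200 + 0.0500i → escape time 4
(row=3, col=3): c = 0.9200 + 0.0500i → escape time 3
(row=4, col=0): c = 0.0200 + -0.3900i → escape time 8
(row=4, col=1): c = 0.3200 + -0.3900i → escape time 8
(row=4, col=2): c = 0.6200 + -0.3900i → escape time 4
(row=4, col=3): c = 0.9200 + -0.3900i → escape time 3

Answer: 2222
6422
8832
8843
8843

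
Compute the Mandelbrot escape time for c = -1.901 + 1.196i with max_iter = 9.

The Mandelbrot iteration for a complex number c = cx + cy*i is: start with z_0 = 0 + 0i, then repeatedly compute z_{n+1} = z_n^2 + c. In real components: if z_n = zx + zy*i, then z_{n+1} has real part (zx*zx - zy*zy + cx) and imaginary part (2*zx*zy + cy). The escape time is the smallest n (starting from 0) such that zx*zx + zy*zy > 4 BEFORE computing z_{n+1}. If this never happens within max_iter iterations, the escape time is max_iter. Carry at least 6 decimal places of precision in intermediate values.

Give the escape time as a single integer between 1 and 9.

z_0 = 0 + 0i, c = -1.9010 + 1.1960i
Iter 1: z = -1.9010 + 1.1960i, |z|^2 = 5.0442
Escaped at iteration 1

Answer: 1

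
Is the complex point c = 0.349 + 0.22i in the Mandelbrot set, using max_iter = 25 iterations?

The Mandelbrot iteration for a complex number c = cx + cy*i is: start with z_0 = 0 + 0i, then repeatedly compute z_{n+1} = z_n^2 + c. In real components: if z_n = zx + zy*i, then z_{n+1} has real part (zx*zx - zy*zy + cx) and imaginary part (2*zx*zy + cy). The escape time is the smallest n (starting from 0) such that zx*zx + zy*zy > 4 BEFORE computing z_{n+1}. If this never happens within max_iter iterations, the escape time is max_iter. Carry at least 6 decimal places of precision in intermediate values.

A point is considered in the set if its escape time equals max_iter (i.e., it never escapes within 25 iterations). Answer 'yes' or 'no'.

z_0 = 0 + 0i, c = 0.3490 + 0.2200i
Iter 1: z = 0.3490 + 0.2200i, |z|^2 = 0.1702
Iter 2: z = 0.4224 + 0.3736i, |z|^2 = 0.3180
Iter 3: z = 0.3879 + 0.5356i, |z|^2 = 0.4373
Iter 4: z = 0.2126 + 0.6355i, |z|^2 = 0.4490
Iter 5: z = -0.0096 + 0.4902i, |z|^2 = 0.2404
Iter 6: z = 0.1088 + 0.2106i, |z|^2 = 0.0562
Iter 7: z = 0.3165 + 0.2658i, |z|^2 = 0.1708
Iter 8: z = 0.3785 + 0.3883i, |z|^2 = 0.2940
Iter 9: z = 0.3415 + 0.5139i, |z|^2 = 0.3808
Iter 10: z = 0.2015 + 0.5710i, |z|^2 = 0.3667
Iter 11: z = 0.0635 + 0.4502i, |z|^2 = 0.2067
Iter 12: z = 0.1504 + 0.2772i, |z|^2 = 0.0995
Iter 13: z = 0.2948 + 0.3034i, |z|^2 = 0.1789
Iter 14: z = 0.3439 + 0.3989i, |z|^2 = 0.2773
Iter 15: z = 0.3081 + 0.4943i, |z|^2 = 0.3393
Iter 16: z = 0.1996 + 0.5246i, |z|^2 = 0.3151
Iter 17: z = 0.1136 + 0.4295i, |z|^2 = 0.1973
Iter 18: z = 0.1775 + 0.3176i, |z|^2 = 0.1323
Iter 19: z = 0.2796 + 0.3327i, |z|^2 = 0.1889
Iter 20: z = 0.3165 + 0.4061i, |z|^2 = 0.2651
Iter 21: z = 0.2843 + 0.4771i, |z|^2 = 0.3084
Iter 22: z = 0.2022 + 0.4912i, |z|^2 = 0.2822
Iter 23: z = 0.1486 + 0.4187i, |z|^2 = 0.1974
Iter 24: z = 0.1958 + 0.3444i, |z|^2 = 0.1570
Did not escape in 25 iterations → in set

Answer: yes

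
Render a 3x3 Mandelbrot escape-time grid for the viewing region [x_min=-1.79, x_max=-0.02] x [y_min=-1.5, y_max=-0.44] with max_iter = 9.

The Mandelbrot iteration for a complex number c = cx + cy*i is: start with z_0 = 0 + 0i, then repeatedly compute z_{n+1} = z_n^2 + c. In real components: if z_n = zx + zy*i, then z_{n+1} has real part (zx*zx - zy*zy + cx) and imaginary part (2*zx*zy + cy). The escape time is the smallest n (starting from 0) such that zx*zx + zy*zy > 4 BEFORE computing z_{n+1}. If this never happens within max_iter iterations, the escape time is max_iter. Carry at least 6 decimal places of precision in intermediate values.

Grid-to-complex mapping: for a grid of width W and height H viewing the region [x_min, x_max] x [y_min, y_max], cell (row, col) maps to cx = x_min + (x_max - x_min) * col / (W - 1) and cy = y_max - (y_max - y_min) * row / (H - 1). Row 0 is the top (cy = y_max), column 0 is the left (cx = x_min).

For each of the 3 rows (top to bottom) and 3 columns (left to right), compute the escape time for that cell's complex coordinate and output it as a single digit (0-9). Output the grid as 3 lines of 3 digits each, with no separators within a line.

(row=0, col=0): c = -1.7900 + -0.4400i → escape time 3
(row=0, col=1): c = -0.9050 + -0.4400i → escape time 6
(row=0, col=2): c = -0.0200 + -0.4400i → escape time 9
(row=1, col=0): c = -1.7900 + -0.9700i → escape time 1
(row=1, col=1): c = -0.9050 + -0.9700i → escape time 3
(row=1, col=2): c = -0.0200 + -0.9700i → escape time 8
(row=2, col=0): c = -1.7900 + -1.5000i → escape time 1
(row=2, col=1): c = -0.9050 + -1.5000i → escape time 2
(row=2, col=2): c = -0.0200 + -1.5000i → escape time 2

Answer: 369
138
122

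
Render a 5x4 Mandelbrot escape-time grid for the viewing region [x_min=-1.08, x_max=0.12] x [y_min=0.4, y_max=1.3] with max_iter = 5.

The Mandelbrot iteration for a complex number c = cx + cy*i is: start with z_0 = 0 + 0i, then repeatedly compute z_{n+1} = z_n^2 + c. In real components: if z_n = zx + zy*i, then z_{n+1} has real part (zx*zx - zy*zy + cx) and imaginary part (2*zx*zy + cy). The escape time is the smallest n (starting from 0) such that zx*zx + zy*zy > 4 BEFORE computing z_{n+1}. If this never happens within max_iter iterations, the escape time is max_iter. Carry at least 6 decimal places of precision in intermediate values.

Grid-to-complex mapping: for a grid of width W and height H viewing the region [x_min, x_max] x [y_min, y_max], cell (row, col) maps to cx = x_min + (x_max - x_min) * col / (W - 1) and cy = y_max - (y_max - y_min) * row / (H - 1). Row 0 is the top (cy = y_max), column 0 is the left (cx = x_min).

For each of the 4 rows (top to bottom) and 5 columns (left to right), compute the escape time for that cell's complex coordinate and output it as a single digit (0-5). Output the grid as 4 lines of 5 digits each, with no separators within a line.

Answer: 23322
33454
34555
55555

Derivation:
(row=0, col=0): c = -1.0800 + 1.3000i → escape time 2
(row=0, col=1): c = -0.7800 + 1.3000i → escape time 3
(row=0, col=2): c = -0.4800 + 1.3000i → escape time 3
(row=0, col=3): c = -0.1800 + 1.3000i → escape time 2
(row=0, col=4): c = 0.1200 + 1.3000i → escape time 2
(row=1, col=0): c = -1.0800 + 1.0000i → escape time 3
(row=1, col=1): c = -0.7800 + 1.0000i → escape time 3
(row=1, col=2): c = -0.4800 + 1.0000i → escape time 4
(row=1, col=3): c = -0.1800 + 1.0000i → escape time 5
(row=1, col=4): c = 0.1200 + 1.0000i → escape time 4
(row=2, col=0): c = -1.0800 + 0.7000i → escape time 3
(row=2, col=1): c = -0.7800 + 0.7000i → escape time 4
(row=2, col=2): c = -0.4800 + 0.7000i → escape time 5
(row=2, col=3): c = -0.1800 + 0.7000i → escape time 5
(row=2, col=4): c = 0.1200 + 0.7000i → escape time 5
(row=3, col=0): c = -1.0800 + 0.4000i → escape time 5
(row=3, col=1): c = -0.7800 + 0.4000i → escape time 5
(row=3, col=2): c = -0.4800 + 0.4000i → escape time 5
(row=3, col=3): c = -0.1800 + 0.4000i → escape time 5
(row=3, col=4): c = 0.1200 + 0.4000i → escape time 5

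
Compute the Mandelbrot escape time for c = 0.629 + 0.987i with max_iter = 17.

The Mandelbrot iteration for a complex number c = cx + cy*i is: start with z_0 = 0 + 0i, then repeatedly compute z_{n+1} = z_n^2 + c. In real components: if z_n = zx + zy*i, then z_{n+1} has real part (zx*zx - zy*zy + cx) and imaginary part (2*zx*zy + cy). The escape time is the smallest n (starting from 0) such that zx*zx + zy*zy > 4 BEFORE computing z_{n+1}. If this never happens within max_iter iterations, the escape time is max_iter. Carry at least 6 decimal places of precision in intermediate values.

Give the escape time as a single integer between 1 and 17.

z_0 = 0 + 0i, c = 0.6290 + 0.9870i
Iter 1: z = 0.6290 + 0.9870i, |z|^2 = 1.3698
Iter 2: z = 0.0505 + 2.2286i, |z|^2 = 4.9694
Escaped at iteration 2

Answer: 2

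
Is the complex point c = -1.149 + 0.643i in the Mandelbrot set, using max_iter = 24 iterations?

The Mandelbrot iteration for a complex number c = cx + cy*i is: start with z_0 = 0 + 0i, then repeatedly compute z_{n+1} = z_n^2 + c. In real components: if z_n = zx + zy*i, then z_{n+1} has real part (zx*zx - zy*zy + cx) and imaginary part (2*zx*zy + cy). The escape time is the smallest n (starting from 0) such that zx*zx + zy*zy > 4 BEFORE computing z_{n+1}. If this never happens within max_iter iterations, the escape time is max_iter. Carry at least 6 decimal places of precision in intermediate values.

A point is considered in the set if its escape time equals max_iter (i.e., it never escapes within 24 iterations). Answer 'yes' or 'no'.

Answer: no

Derivation:
z_0 = 0 + 0i, c = -1.1490 + 0.6430i
Iter 1: z = -1.1490 + 0.6430i, |z|^2 = 1.7336
Iter 2: z = -0.2422 + -0.8346i, |z|^2 = 0.7553
Iter 3: z = -1.7869 + 1.0474i, |z|^2 = 4.2900
Escaped at iteration 3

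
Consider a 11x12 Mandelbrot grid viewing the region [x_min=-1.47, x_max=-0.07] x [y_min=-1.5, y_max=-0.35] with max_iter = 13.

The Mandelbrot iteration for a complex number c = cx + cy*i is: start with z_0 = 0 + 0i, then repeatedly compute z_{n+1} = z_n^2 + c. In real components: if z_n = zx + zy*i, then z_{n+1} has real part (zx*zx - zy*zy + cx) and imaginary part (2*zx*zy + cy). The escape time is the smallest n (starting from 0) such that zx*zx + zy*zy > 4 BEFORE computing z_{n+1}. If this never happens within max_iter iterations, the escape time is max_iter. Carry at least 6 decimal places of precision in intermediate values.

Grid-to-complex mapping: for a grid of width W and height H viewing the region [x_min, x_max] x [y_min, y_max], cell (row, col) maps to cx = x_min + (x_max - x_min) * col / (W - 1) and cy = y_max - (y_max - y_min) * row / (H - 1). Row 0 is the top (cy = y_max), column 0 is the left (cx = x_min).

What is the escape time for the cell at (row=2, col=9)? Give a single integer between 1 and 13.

z_0 = 0 + 0i, c = -0.2100 + -0.5591i
Iter 1: z = -0.2100 + -0.5591i, |z|^2 = 0.3567
Iter 2: z = -0.4785 + -0.3243i, |z|^2 = 0.3341
Iter 3: z = -0.0862 + -0.2488i, |z|^2 = 0.0693
Iter 4: z = -0.2645 + -0.5162i, |z|^2 = 0.3364
Iter 5: z = -0.4065 + -0.2861i, |z|^2 = 0.2471
Iter 6: z = -0.1266 + -0.3265i, |z|^2 = 0.1226
Iter 7: z = -0.3006 + -0.4764i, |z|^2 = 0.3173
Iter 8: z = -0.3466 + -0.2727i, |z|^2 = 0.1945
Iter 9: z = -0.1642 + -0.3701i, |z|^2 = 0.1639
Iter 10: z = -0.3200 + -0.4376i, |z|^2 = 0.2939
Iter 11: z = -0.2991 + -0.2791i, |z|^2 = 0.1673
Iter 12: z = -0.1984 + -0.3922i, |z|^2 = 0.1932

Answer: 13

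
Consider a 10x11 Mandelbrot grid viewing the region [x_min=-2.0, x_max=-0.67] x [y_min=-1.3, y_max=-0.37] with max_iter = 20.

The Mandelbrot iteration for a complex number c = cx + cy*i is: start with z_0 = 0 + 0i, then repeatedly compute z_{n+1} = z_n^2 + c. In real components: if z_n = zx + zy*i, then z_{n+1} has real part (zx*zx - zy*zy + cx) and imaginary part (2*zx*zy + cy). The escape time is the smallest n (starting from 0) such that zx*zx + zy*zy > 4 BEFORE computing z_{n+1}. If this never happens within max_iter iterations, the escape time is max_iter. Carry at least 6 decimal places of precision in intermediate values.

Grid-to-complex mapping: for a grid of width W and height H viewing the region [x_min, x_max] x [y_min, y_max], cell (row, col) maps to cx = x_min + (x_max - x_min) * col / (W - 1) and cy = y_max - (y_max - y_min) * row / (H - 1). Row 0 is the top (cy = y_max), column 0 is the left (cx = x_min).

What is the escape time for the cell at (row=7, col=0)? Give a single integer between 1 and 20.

Answer: 1

Derivation:
z_0 = 0 + 0i, c = -2.0000 + -1.0210i
Iter 1: z = -2.0000 + -1.0210i, |z|^2 = 5.0424
Escaped at iteration 1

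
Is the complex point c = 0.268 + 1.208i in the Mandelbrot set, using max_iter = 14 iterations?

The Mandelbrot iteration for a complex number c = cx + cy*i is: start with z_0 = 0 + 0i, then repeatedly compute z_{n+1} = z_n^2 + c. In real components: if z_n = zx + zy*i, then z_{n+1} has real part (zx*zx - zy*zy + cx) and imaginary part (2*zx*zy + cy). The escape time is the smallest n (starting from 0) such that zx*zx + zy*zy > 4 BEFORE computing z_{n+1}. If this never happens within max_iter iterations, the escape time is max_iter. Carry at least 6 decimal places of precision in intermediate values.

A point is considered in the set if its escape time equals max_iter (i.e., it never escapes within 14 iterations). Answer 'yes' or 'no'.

Answer: no

Derivation:
z_0 = 0 + 0i, c = 0.2680 + 1.2080i
Iter 1: z = 0.2680 + 1.2080i, |z|^2 = 1.5311
Iter 2: z = -1.1194 + 1.8555i, |z|^2 = 4.6960
Escaped at iteration 2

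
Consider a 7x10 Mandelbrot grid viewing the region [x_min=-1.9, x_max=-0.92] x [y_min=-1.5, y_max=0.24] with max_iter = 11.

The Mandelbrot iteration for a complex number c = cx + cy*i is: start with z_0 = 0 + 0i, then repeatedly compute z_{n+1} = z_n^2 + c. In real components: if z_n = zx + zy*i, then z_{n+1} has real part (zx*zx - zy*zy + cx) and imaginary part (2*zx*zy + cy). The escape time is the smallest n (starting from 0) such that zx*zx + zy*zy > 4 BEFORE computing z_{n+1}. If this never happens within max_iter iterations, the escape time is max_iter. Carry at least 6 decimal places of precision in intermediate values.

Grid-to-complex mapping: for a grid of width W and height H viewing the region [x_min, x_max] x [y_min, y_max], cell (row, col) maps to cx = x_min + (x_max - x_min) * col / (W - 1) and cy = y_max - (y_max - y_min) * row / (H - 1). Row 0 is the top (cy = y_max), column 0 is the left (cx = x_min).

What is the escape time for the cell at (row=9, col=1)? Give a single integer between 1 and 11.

z_0 = 0 + 0i, c = -1.7367 + -1.5000i
Iter 1: z = -1.7367 + -1.5000i, |z|^2 = 5.2660
Escaped at iteration 1

Answer: 1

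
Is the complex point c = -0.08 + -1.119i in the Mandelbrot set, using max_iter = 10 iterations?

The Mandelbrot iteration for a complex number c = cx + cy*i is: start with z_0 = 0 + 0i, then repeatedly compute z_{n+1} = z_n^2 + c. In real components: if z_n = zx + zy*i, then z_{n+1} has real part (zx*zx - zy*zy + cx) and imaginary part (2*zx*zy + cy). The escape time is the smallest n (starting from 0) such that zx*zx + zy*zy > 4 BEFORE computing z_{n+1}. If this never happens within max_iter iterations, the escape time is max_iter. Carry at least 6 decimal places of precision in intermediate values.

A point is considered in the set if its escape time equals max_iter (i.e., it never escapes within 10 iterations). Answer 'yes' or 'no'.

Answer: no

Derivation:
z_0 = 0 + 0i, c = -0.0800 + -1.1190i
Iter 1: z = -0.0800 + -1.1190i, |z|^2 = 1.2586
Iter 2: z = -1.3258 + -0.9400i, |z|^2 = 2.6412
Iter 3: z = 0.7941 + 1.3733i, |z|^2 = 2.5166
Iter 4: z = -1.3354 + 1.0622i, |z|^2 = 2.9115
Iter 5: z = 0.5751 + -3.9558i, |z|^2 = 15.9792
Escaped at iteration 5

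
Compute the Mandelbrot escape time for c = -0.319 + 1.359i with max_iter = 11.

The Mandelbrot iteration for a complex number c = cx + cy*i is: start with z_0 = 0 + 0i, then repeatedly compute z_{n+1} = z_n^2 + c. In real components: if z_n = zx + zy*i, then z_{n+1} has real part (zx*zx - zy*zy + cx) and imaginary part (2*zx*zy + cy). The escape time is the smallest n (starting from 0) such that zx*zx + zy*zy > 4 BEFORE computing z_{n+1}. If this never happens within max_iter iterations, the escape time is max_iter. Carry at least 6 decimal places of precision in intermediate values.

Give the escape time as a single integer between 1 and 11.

z_0 = 0 + 0i, c = -0.3190 + 1.3590i
Iter 1: z = -0.3190 + 1.3590i, |z|^2 = 1.9486
Iter 2: z = -2.0641 + 0.4920i, |z|^2 = 4.5026
Escaped at iteration 2

Answer: 2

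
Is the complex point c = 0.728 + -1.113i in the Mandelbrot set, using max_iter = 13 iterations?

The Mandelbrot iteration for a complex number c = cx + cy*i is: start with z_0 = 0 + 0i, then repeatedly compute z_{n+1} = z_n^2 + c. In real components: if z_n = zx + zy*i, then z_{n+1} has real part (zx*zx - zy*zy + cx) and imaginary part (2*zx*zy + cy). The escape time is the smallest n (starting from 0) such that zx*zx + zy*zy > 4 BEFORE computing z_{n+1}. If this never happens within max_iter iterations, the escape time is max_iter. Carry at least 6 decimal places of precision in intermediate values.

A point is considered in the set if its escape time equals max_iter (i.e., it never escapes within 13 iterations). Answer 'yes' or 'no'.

z_0 = 0 + 0i, c = 0.7280 + -1.1130i
Iter 1: z = 0.7280 + -1.1130i, |z|^2 = 1.7688
Iter 2: z = 0.0192 + -2.7335i, |z|^2 = 7.4725
Escaped at iteration 2

Answer: no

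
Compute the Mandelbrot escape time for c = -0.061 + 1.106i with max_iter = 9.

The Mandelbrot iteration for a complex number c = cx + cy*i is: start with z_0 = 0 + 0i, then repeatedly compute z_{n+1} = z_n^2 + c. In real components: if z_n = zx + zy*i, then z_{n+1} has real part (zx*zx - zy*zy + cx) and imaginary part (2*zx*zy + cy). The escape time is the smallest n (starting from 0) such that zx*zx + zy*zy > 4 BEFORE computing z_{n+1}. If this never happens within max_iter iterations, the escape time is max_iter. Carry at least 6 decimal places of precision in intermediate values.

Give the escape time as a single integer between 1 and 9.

z_0 = 0 + 0i, c = -0.0610 + 1.1060i
Iter 1: z = -0.0610 + 1.1060i, |z|^2 = 1.2270
Iter 2: z = -1.2805 + 0.9711i, |z|^2 = 2.5827
Iter 3: z = 0.6357 + -1.3809i, |z|^2 = 2.3112
Iter 4: z = -1.5638 + -0.6498i, |z|^2 = 2.8678
Iter 5: z = 1.9622 + 3.1385i, |z|^2 = 13.7002
Escaped at iteration 5

Answer: 5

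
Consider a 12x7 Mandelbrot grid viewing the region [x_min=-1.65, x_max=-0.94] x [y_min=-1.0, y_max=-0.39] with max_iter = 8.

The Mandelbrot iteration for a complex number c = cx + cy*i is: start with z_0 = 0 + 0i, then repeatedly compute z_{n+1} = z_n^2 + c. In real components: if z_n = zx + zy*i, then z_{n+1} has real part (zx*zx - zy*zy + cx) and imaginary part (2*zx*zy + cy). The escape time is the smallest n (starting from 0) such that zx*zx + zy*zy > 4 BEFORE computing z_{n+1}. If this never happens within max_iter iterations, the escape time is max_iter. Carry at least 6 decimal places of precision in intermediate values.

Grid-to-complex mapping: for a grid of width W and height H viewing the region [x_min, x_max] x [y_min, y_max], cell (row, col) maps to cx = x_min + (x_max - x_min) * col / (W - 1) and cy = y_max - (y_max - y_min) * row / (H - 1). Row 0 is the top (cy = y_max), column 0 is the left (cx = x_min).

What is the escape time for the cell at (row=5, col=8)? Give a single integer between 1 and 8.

Answer: 3

Derivation:
z_0 = 0 + 0i, c = -1.1336 + -0.8983i
Iter 1: z = -1.1336 + -0.8983i, |z|^2 = 2.0921
Iter 2: z = -0.6555 + 1.1384i, |z|^2 = 1.7257
Iter 3: z = -2.0000 + -2.3908i, |z|^2 = 9.7160
Escaped at iteration 3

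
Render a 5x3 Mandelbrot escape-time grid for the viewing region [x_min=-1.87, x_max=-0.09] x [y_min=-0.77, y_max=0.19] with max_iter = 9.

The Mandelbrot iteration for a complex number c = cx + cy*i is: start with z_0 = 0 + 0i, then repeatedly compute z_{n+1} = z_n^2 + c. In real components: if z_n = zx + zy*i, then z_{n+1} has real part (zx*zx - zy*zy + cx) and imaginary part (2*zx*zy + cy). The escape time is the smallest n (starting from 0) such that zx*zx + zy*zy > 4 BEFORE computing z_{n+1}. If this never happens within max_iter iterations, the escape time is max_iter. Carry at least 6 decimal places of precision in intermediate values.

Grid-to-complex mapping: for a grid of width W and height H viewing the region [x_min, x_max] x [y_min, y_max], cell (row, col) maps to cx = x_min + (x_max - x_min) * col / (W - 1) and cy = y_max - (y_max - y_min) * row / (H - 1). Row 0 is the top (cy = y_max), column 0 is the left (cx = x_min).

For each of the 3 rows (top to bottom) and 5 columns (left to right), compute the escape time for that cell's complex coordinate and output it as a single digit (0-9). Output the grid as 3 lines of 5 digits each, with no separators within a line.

Answer: 46999
35999
13369

Derivation:
(row=0, col=0): c = -1.8700 + 0.1900i → escape time 4
(row=0, col=1): c = -1.4250 + 0.1900i → escape time 6
(row=0, col=2): c = -0.9800 + 0.1900i → escape time 9
(row=0, col=3): c = -0.5350 + 0.1900i → escape time 9
(row=0, col=4): c = -0.0900 + 0.1900i → escape time 9
(row=1, col=0): c = -1.8700 + -0.2900i → escape time 3
(row=1, col=1): c = -1.4250 + -0.2900i → escape time 5
(row=1, col=2): c = -0.9800 + -0.2900i → escape time 9
(row=1, col=3): c = -0.5350 + -0.2900i → escape time 9
(row=1, col=4): c = -0.0900 + -0.2900i → escape time 9
(row=2, col=0): c = -1.8700 + -0.7700i → escape time 1
(row=2, col=1): c = -1.4250 + -0.7700i → escape time 3
(row=2, col=2): c = -0.9800 + -0.7700i → escape time 3
(row=2, col=3): c = -0.5350 + -0.7700i → escape time 6
(row=2, col=4): c = -0.0900 + -0.7700i → escape time 9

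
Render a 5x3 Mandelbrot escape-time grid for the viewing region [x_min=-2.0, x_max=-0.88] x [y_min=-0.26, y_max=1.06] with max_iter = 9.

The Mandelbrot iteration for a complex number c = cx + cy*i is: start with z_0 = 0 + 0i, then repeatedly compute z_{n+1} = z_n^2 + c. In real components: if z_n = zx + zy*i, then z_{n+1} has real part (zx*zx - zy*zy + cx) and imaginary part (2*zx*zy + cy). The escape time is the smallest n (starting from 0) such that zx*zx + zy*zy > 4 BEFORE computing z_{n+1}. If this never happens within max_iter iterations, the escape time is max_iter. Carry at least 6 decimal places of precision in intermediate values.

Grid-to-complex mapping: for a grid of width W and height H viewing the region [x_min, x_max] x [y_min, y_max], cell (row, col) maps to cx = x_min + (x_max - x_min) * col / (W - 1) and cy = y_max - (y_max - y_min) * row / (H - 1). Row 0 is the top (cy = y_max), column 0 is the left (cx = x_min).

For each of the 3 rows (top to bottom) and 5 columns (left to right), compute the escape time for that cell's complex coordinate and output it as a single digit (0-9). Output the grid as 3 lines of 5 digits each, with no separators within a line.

(row=0, col=0): c = -2.0000 + 1.0600i → escape time 1
(row=0, col=1): c = -1.7200 + 1.0600i → escape time 1
(row=0, col=2): c = -1.4400 + 1.0600i → escape time 2
(row=0, col=3): c = -1.1600 + 1.0600i → escape time 3
(row=0, col=4): c = -0.8800 + 1.0600i → escape time 3
(row=1, col=0): c = -2.0000 + 0.4000i → escape time 1
(row=1, col=1): c = -1.7200 + 0.4000i → escape time 3
(row=1, col=2): c = -1.4400 + 0.4000i → escape time 4
(row=1, col=3): c = -1.1600 + 0.4000i → escape time 7
(row=1, col=4): c = -0.8800 + 0.4000i → escape time 7
(row=2, col=0): c = -2.0000 + -0.2600i → escape time 1
(row=2, col=1): c = -1.7200 + -0.2600i → escape time 4
(row=2, col=2): c = -1.4400 + -0.2600i → escape time 5
(row=2, col=3): c = -1.1600 + -0.2600i → escape time 9
(row=2, col=4): c = -0.8800 + -0.2600i → escape time 9

Answer: 11233
13477
14599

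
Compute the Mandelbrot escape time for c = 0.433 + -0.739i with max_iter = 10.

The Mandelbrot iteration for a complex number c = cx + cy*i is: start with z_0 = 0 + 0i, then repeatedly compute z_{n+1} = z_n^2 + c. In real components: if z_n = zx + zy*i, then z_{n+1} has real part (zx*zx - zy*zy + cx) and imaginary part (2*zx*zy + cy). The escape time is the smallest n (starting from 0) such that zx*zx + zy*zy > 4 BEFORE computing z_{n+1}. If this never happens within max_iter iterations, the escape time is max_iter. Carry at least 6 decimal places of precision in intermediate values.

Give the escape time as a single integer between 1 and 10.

Answer: 4

Derivation:
z_0 = 0 + 0i, c = 0.4330 + -0.7390i
Iter 1: z = 0.4330 + -0.7390i, |z|^2 = 0.7336
Iter 2: z = 0.0744 + -1.3790i, |z|^2 = 1.9071
Iter 3: z = -1.4630 + -0.9441i, |z|^2 = 3.0318
Iter 4: z = 1.6822 + 2.0235i, |z|^2 = 6.9243
Escaped at iteration 4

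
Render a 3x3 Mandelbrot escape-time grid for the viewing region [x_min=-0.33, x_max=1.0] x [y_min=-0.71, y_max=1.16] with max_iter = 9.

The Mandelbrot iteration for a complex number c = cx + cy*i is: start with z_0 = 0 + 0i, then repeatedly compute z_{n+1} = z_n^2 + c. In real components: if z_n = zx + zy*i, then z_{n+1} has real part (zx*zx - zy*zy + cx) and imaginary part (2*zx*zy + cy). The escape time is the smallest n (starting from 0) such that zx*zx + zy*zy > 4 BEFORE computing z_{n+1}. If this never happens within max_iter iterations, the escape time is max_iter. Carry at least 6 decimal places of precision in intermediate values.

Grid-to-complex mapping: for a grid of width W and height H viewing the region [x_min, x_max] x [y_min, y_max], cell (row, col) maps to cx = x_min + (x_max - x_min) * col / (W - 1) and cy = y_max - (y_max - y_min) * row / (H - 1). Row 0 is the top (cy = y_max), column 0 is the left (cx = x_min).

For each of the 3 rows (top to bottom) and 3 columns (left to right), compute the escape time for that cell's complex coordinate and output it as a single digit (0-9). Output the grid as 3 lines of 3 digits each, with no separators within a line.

(row=0, col=0): c = -0.3300 + 1.1600i → escape time 4
(row=0, col=1): c = 0.3350 + 1.1600i → escape time 2
(row=0, col=2): c = 1.0000 + 1.1600i → escape time 2
(row=1, col=0): c = -0.3300 + 0.2250i → escape time 9
(row=1, col=1): c = 0.3350 + 0.2250i → escape time 9
(row=1, col=2): c = 1.0000 + 0.2250i → escape time 2
(row=2, col=0): c = -0.3300 + -0.7100i → escape time 9
(row=2, col=1): c = 0.3350 + -0.7100i → escape time 6
(row=2, col=2): c = 1.0000 + -0.7100i → escape time 2

Answer: 422
992
962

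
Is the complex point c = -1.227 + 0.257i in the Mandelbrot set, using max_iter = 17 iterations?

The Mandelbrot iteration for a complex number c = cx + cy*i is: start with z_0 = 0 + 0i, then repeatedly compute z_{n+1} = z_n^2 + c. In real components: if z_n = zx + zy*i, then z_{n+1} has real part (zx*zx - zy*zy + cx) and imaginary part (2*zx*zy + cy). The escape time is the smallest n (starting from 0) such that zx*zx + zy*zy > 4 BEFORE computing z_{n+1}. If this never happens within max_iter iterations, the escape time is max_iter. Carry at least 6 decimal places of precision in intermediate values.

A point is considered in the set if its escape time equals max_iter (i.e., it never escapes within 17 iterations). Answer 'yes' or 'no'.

Answer: no

Derivation:
z_0 = 0 + 0i, c = -1.2270 + 0.2570i
Iter 1: z = -1.2270 + 0.2570i, |z|^2 = 1.5716
Iter 2: z = 0.2125 + -0.3737i, |z|^2 = 0.1848
Iter 3: z = -1.3215 + 0.0982i, |z|^2 = 1.7560
Iter 4: z = 0.5097 + -0.0025i, |z|^2 = 0.2598
Iter 5: z = -0.9672 + 0.2544i, |z|^2 = 1.0003
Iter 6: z = -0.3562 + -0.2351i, |z|^2 = 0.1822
Iter 7: z = -1.1554 + 0.4245i, |z|^2 = 1.5152
Iter 8: z = -0.0722 + -0.7240i, |z|^2 = 0.5293
Iter 9: z = -1.7459 + 0.3616i, |z|^2 = 3.1789
Iter 10: z = 1.6905 + -1.0056i, |z|^2 = 3.8688
Iter 11: z = 0.6195 + -3.1427i, |z|^2 = 10.2606
Escaped at iteration 11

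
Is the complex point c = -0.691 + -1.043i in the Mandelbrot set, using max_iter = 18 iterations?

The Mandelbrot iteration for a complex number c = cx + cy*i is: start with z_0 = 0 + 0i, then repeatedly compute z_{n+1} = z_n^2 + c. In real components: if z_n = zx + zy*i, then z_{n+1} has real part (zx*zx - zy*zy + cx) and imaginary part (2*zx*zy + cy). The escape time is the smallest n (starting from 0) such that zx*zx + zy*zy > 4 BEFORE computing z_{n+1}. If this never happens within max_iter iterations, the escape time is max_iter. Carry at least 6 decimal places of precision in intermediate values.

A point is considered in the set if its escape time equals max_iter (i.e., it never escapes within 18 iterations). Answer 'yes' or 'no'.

Answer: no

Derivation:
z_0 = 0 + 0i, c = -0.6910 + -1.0430i
Iter 1: z = -0.6910 + -1.0430i, |z|^2 = 1.5653
Iter 2: z = -1.3014 + 0.3984i, |z|^2 = 1.8523
Iter 3: z = 0.8438 + -2.0800i, |z|^2 = 5.0384
Escaped at iteration 3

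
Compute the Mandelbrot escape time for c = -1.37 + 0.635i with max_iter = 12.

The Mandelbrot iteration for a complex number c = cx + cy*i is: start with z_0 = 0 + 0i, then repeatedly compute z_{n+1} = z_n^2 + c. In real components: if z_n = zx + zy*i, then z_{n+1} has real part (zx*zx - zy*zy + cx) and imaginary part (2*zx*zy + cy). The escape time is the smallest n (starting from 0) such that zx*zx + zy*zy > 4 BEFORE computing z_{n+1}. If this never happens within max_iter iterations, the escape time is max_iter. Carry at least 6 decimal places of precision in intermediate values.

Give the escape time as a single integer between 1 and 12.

Answer: 3

Derivation:
z_0 = 0 + 0i, c = -1.3700 + 0.6350i
Iter 1: z = -1.3700 + 0.6350i, |z|^2 = 2.2801
Iter 2: z = 0.1037 + -1.1049i, |z|^2 = 1.2316
Iter 3: z = -2.5801 + 0.4059i, |z|^2 = 6.8214
Escaped at iteration 3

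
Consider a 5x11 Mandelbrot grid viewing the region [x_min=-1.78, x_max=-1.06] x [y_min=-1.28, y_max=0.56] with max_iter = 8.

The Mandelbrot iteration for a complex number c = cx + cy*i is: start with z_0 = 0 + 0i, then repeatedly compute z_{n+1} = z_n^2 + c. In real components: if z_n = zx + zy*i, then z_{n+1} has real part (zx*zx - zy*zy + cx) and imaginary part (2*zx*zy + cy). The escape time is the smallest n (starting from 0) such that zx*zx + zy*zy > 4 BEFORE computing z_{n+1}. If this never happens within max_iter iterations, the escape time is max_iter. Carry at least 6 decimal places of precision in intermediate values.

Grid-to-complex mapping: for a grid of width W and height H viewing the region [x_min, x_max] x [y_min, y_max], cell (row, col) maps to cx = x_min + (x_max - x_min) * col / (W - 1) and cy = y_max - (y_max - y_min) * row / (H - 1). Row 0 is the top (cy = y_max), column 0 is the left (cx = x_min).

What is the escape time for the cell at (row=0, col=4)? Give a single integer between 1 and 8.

z_0 = 0 + 0i, c = -1.0600 + 0.5600i
Iter 1: z = -1.0600 + 0.5600i, |z|^2 = 1.4372
Iter 2: z = -0.2500 + -0.6272i, |z|^2 = 0.4559
Iter 3: z = -1.3909 + 0.8736i, |z|^2 = 2.6977
Iter 4: z = 0.1114 + -1.8701i, |z|^2 = 3.5098
Iter 5: z = -4.5450 + 0.1434i, |z|^2 = 20.6780
Escaped at iteration 5

Answer: 5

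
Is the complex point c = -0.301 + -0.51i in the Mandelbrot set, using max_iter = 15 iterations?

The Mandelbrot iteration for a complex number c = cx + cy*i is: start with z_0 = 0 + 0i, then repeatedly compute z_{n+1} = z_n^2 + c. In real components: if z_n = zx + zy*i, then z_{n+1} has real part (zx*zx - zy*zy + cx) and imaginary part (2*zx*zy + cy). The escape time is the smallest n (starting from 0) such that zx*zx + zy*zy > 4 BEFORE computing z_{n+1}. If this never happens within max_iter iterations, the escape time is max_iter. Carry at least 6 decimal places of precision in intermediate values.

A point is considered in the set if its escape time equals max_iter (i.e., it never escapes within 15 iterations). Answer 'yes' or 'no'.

Answer: yes

Derivation:
z_0 = 0 + 0i, c = -0.3010 + -0.5100i
Iter 1: z = -0.3010 + -0.5100i, |z|^2 = 0.3507
Iter 2: z = -0.4705 + -0.2030i, |z|^2 = 0.2626
Iter 3: z = -0.1208 + -0.3190i, |z|^2 = 0.1164
Iter 4: z = -0.3882 + -0.4329i, |z|^2 = 0.3381
Iter 5: z = -0.3377 + -0.1739i, |z|^2 = 0.1443
Iter 6: z = -0.2172 + -0.3925i, |z|^2 = 0.2012
Iter 7: z = -0.4079 + -0.3395i, |z|^2 = 0.2817
Iter 8: z = -0.2499 + -0.2330i, |z|^2 = 0.1167
Iter 9: z = -0.2929 + -0.3935i, |z|^2 = 0.2406
Iter 10: z = -0.3701 + -0.2795i, |z|^2 = 0.2151
Iter 11: z = -0.2421 + -0.3031i, |z|^2 = 0.1505
Iter 12: z = -0.3342 + -0.3632i, |z|^2 = 0.2436
Iter 13: z = -0.3212 + -0.2672i, |z|^2 = 0.1746
Iter 14: z = -0.2692 + -0.3384i, |z|^2 = 0.1870
Did not escape in 15 iterations → in set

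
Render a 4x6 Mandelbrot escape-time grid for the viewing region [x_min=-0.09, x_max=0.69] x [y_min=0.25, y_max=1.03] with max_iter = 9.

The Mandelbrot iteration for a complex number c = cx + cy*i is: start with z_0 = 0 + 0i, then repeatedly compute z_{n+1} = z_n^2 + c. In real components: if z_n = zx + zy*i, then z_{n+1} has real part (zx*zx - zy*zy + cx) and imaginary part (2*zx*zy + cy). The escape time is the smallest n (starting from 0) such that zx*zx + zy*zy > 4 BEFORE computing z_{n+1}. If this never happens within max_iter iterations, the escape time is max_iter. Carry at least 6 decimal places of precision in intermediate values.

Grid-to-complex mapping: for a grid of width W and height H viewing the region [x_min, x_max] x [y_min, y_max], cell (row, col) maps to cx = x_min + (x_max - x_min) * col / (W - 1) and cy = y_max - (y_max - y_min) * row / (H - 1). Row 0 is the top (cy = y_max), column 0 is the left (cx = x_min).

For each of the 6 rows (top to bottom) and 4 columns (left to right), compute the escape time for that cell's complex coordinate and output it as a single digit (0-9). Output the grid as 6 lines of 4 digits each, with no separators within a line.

(row=0, col=0): c = -0.0900 + 1.0300i → escape time 7
(row=0, col=1): c = 0.1700 + 1.0300i → escape time 4
(row=0, col=2): c = 0.4300 + 1.0300i → escape time 3
(row=0, col=3): c = 0.6900 + 1.0300i → escape time 2
(row=1, col=0): c = -0.0900 + 0.8740i → escape time 9
(row=1, col=1): c = 0.1700 + 0.8740i → escape time 5
(row=1, col=2): c = 0.4300 + 0.8740i → escape time 3
(row=1, col=3): c = 0.6900 + 0.8740i → escape time 2
(row=2, col=0): c = -0.0900 + 0.7180i → escape time 9
(row=2, col=1): c = 0.1700 + 0.7180i → escape time 6
(row=2, col=2): c = 0.4300 + 0.7180i → escape time 4
(row=2, col=3): c = 0.6900 + 0.7180i → escape time 3
(row=3, col=0): c = -0.0900 + 0.5620i → escape time 9
(row=3, col=1): c = 0.1700 + 0.5620i → escape time 9
(row=3, col=2): c = 0.4300 + 0.5620i → escape time 6
(row=3, col=3): c = 0.6900 + 0.5620i → escape time 3
(row=4, col=0): c = -0.0900 + 0.4060i → escape time 9
(row=4, col=1): c = 0.1700 + 0.4060i → escape time 9
(row=4, col=2): c = 0.4300 + 0.4060i → escape time 9
(row=4, col=3): c = 0.6900 + 0.4060i → escape time 3
(row=5, col=0): c = -0.0900 + 0.2500i → escape time 9
(row=5, col=1): c = 0.1700 + 0.2500i → escape time 9
(row=5, col=2): c = 0.4300 + 0.2500i → escape time 9
(row=5, col=3): c = 0.6900 + 0.2500i → escape time 3

Answer: 7432
9532
9643
9963
9993
9993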